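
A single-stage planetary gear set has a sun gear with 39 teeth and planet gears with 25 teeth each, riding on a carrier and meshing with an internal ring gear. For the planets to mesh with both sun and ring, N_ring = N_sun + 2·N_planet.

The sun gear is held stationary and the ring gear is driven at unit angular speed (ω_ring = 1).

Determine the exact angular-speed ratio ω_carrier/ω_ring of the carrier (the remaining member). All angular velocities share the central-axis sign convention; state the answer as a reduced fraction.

89/128

N_ring = 39 + 2·25 = 89
39(ω_s−ω_c) = −89(ω_r−ω_c),  ω_s=0, ω_r=1
39(0−ω_c) = −89(1−ω_c)  ⇒  128ω_c = 89  ⇒  ω_c = 89/128
ω_c/ω_r = 89/128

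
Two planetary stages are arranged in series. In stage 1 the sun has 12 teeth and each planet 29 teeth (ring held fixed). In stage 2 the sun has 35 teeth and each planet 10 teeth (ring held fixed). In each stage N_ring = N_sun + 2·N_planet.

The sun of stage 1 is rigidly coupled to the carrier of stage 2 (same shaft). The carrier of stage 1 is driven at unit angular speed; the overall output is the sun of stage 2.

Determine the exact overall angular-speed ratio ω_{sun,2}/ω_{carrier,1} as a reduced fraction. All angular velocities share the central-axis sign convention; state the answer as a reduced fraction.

123/7

Stage 1: N_ring = 12 + 2·29 = 70
Stage 1: 12(ω_s−ω_c) = −70(ω_r−ω_c),  ω_r=0, ω_c=1
Stage 1: ω_s = 1 − (70/12)(0−1) = 41/6
  ⇒ ω_s¹/ω_c¹ = 41/6
Stage 2: N_ring = 35 + 2·10 = 55
Stage 2: 35(ω_s−ω_c) = −55(ω_r−ω_c),  ω_r=0, ω_c=1
Stage 2: ω_s = 1 − (55/35)(0−1) = 18/7
  ⇒ ω_s²/ω_c² = 18/7
Coupling ω_c² = ω_s¹ ⇒ overall = 41/6 × 18/7 = 123/7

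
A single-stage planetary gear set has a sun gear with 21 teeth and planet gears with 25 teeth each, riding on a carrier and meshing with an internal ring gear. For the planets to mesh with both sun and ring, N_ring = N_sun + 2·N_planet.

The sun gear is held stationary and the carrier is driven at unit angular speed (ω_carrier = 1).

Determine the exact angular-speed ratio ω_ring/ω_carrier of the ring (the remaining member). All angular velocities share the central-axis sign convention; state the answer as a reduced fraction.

N_ring = 21 + 2·25 = 71
21(ω_s−ω_c) = −71(ω_r−ω_c),  ω_s=0, ω_c=1
ω_r = 1 − (21/71)(0−1) = 92/71
ω_r/ω_c = 92/71

92/71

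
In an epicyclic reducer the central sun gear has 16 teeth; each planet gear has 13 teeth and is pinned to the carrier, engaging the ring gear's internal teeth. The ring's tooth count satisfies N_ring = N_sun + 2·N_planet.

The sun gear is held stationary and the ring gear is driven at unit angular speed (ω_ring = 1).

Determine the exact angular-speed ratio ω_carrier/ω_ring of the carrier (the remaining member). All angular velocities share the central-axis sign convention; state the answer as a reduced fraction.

N_ring = 16 + 2·13 = 42
16(ω_s−ω_c) = −42(ω_r−ω_c),  ω_s=0, ω_r=1
16(0−ω_c) = −42(1−ω_c)  ⇒  58ω_c = 42  ⇒  ω_c = 21/29
ω_c/ω_r = 21/29

21/29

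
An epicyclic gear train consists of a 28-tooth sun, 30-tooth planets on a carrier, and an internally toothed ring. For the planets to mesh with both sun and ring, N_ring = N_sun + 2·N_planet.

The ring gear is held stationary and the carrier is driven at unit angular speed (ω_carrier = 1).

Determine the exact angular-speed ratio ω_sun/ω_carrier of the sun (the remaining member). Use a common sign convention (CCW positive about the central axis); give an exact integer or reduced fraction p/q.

29/7

N_ring = 28 + 2·30 = 88
28(ω_s−ω_c) = −88(ω_r−ω_c),  ω_r=0, ω_c=1
ω_s = 1 − (88/28)(0−1) = 29/7
ω_s/ω_c = 29/7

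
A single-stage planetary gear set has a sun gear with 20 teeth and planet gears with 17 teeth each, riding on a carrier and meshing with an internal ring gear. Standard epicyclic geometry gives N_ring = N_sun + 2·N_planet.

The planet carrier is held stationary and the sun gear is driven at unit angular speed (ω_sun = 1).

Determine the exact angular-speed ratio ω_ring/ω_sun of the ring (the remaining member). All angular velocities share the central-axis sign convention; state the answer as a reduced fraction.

-10/27

N_ring = 20 + 2·17 = 54
20(ω_s−ω_c) = −54(ω_r−ω_c),  ω_c=0, ω_s=1
ω_r = 0 − (20/54)(1−0) = -10/27
ω_r/ω_s = -10/27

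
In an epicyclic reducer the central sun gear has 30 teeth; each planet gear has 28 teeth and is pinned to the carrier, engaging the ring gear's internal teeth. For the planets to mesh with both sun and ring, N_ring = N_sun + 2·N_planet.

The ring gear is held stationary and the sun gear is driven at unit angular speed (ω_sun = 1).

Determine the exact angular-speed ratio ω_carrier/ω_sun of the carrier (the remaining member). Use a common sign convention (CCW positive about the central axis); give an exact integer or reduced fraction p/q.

N_ring = 30 + 2·28 = 86
30(ω_s−ω_c) = −86(ω_r−ω_c),  ω_r=0, ω_s=1
30(1−ω_c) = −86(0−ω_c)  ⇒  116ω_c = 30  ⇒  ω_c = 15/58
ω_c/ω_s = 15/58

15/58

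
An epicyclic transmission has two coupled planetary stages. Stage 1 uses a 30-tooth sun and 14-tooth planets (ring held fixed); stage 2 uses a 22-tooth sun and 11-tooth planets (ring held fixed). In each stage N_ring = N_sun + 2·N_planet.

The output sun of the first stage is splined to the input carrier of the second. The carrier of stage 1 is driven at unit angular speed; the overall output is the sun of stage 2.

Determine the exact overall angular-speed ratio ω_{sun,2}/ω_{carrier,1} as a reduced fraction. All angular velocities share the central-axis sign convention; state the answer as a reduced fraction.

44/5

Stage 1: N_ring = 30 + 2·14 = 58
Stage 1: 30(ω_s−ω_c) = −58(ω_r−ω_c),  ω_r=0, ω_c=1
Stage 1: ω_s = 1 − (58/30)(0−1) = 44/15
  ⇒ ω_s¹/ω_c¹ = 44/15
Stage 2: N_ring = 22 + 2·11 = 44
Stage 2: 22(ω_s−ω_c) = −44(ω_r−ω_c),  ω_r=0, ω_c=1
Stage 2: ω_s = 1 − (44/22)(0−1) = 3
  ⇒ ω_s²/ω_c² = 3
Coupling ω_c² = ω_s¹ ⇒ overall = 44/15 × 3 = 44/5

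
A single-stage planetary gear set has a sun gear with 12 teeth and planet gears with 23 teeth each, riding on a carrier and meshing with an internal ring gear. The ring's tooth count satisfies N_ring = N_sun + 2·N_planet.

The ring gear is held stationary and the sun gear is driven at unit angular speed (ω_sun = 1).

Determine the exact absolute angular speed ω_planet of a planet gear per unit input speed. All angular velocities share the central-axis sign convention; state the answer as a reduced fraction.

N_ring = 12 + 2·23 = 58
12(ω_s−ω_c) = −58(ω_r−ω_c),  ω_r=0, ω_s=1
12(1−ω_c) = −58(0−ω_c)  ⇒  70ω_c = 12  ⇒  ω_c = 6/35
sun–planet: 12·(1−6/35) = −23·(ω_p−ω_c)  ⇒  ω_p−ω_c = −(12/23)·(29/35) = -348/805
ω_p = 6/35 − 348/805 = -6/23

-6/23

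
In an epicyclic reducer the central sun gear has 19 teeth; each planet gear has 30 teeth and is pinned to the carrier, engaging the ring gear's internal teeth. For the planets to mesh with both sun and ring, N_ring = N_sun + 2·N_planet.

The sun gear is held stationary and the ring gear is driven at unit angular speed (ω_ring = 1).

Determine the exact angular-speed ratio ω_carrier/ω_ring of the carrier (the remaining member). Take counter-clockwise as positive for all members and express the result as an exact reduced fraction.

79/98

N_ring = 19 + 2·30 = 79
19(ω_s−ω_c) = −79(ω_r−ω_c),  ω_s=0, ω_r=1
19(0−ω_c) = −79(1−ω_c)  ⇒  98ω_c = 79  ⇒  ω_c = 79/98
ω_c/ω_r = 79/98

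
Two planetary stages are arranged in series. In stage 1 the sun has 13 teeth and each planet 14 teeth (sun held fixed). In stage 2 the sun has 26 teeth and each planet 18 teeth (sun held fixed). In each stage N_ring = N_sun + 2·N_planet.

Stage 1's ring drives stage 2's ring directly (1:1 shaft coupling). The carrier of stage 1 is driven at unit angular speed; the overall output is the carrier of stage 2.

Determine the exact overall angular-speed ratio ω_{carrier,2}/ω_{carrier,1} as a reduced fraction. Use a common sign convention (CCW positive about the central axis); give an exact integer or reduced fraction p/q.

Stage 1: N_ring = 13 + 2·14 = 41
Stage 1: 13(ω_s−ω_c) = −41(ω_r−ω_c),  ω_s=0, ω_c=1
Stage 1: ω_r = 1 − (13/41)(0−1) = 54/41
  ⇒ ω_r¹/ω_c¹ = 54/41
Stage 2: N_ring = 26 + 2·18 = 62
Stage 2: 26(ω_s−ω_c) = −62(ω_r−ω_c),  ω_s=0, ω_r=1
Stage 2: 26(0−ω_c) = −62(1−ω_c)  ⇒  88ω_c = 62  ⇒  ω_c = 31/44
  ⇒ ω_c²/ω_r² = 31/44
Coupling ω_r² = ω_r¹ ⇒ overall = 54/41 × 31/44 = 837/902

837/902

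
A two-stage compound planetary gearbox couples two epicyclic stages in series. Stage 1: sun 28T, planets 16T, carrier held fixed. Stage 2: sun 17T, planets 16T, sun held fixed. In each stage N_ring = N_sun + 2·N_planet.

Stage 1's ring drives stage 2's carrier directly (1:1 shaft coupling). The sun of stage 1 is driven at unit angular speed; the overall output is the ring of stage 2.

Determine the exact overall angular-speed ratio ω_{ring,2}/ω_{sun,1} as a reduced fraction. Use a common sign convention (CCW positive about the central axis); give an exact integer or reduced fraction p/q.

Stage 1: N_ring = 28 + 2·16 = 60
Stage 1: 28(ω_s−ω_c) = −60(ω_r−ω_c),  ω_c=0, ω_s=1
Stage 1: ω_r = 0 − (28/60)(1−0) = -7/15
  ⇒ ω_r¹/ω_s¹ = -7/15
Stage 2: N_ring = 17 + 2·16 = 49
Stage 2: 17(ω_s−ω_c) = −49(ω_r−ω_c),  ω_s=0, ω_c=1
Stage 2: ω_r = 1 − (17/49)(0−1) = 66/49
  ⇒ ω_r²/ω_c² = 66/49
Coupling ω_c² = ω_r¹ ⇒ overall = -7/15 × 66/49 = -22/35

-22/35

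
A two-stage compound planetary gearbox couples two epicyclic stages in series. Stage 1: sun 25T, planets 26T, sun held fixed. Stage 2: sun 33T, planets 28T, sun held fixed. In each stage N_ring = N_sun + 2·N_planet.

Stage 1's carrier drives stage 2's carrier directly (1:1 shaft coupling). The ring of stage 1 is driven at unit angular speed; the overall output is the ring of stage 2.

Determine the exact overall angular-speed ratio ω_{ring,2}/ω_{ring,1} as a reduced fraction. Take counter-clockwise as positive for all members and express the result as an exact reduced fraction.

4697/4539

Stage 1: N_ring = 25 + 2·26 = 77
Stage 1: 25(ω_s−ω_c) = −77(ω_r−ω_c),  ω_s=0, ω_r=1
Stage 1: 25(0−ω_c) = −77(1−ω_c)  ⇒  102ω_c = 77  ⇒  ω_c = 77/102
  ⇒ ω_c¹/ω_r¹ = 77/102
Stage 2: N_ring = 33 + 2·28 = 89
Stage 2: 33(ω_s−ω_c) = −89(ω_r−ω_c),  ω_s=0, ω_c=1
Stage 2: ω_r = 1 − (33/89)(0−1) = 122/89
  ⇒ ω_r²/ω_c² = 122/89
Coupling ω_c² = ω_c¹ ⇒ overall = 77/102 × 122/89 = 4697/4539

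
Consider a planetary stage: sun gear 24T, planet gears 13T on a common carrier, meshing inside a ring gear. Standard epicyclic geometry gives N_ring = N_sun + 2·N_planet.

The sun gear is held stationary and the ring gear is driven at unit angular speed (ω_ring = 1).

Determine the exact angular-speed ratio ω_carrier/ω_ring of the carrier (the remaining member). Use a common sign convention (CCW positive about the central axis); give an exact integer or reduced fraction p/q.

N_ring = 24 + 2·13 = 50
24(ω_s−ω_c) = −50(ω_r−ω_c),  ω_s=0, ω_r=1
24(0−ω_c) = −50(1−ω_c)  ⇒  74ω_c = 50  ⇒  ω_c = 25/37
ω_c/ω_r = 25/37

25/37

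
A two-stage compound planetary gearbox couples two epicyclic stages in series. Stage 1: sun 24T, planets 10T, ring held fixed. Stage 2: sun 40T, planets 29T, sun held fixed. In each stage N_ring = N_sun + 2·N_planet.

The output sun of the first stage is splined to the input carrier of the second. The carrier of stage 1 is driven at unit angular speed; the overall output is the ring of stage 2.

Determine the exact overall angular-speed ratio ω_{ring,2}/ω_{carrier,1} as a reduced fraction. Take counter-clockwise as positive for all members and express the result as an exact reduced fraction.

Stage 1: N_ring = 24 + 2·10 = 44
Stage 1: 24(ω_s−ω_c) = −44(ω_r−ω_c),  ω_r=0, ω_c=1
Stage 1: ω_s = 1 − (44/24)(0−1) = 17/6
  ⇒ ω_s¹/ω_c¹ = 17/6
Stage 2: N_ring = 40 + 2·29 = 98
Stage 2: 40(ω_s−ω_c) = −98(ω_r−ω_c),  ω_s=0, ω_c=1
Stage 2: ω_r = 1 − (40/98)(0−1) = 69/49
  ⇒ ω_r²/ω_c² = 69/49
Coupling ω_c² = ω_s¹ ⇒ overall = 17/6 × 69/49 = 391/98

391/98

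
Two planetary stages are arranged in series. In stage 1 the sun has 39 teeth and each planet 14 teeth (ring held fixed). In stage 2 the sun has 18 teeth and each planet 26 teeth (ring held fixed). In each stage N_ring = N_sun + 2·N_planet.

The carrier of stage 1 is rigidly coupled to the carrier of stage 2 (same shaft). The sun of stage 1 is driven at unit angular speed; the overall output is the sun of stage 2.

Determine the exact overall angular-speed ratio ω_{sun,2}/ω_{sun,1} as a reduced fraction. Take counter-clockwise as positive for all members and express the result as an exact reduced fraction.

Stage 1: N_ring = 39 + 2·14 = 67
Stage 1: 39(ω_s−ω_c) = −67(ω_r−ω_c),  ω_r=0, ω_s=1
Stage 1: 39(1−ω_c) = −67(0−ω_c)  ⇒  106ω_c = 39  ⇒  ω_c = 39/106
  ⇒ ω_c¹/ω_s¹ = 39/106
Stage 2: N_ring = 18 + 2·26 = 70
Stage 2: 18(ω_s−ω_c) = −70(ω_r−ω_c),  ω_r=0, ω_c=1
Stage 2: ω_s = 1 − (70/18)(0−1) = 44/9
  ⇒ ω_s²/ω_c² = 44/9
Coupling ω_c² = ω_c¹ ⇒ overall = 39/106 × 44/9 = 286/159

286/159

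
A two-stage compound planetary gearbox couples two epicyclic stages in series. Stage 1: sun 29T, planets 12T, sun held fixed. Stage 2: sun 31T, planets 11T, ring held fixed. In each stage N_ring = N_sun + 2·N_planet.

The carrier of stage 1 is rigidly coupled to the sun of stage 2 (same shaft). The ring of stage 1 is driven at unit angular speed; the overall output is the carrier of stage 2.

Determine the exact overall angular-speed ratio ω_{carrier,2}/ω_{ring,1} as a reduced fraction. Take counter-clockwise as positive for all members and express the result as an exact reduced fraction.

Stage 1: N_ring = 29 + 2·12 = 53
Stage 1: 29(ω_s−ω_c) = −53(ω_r−ω_c),  ω_s=0, ω_r=1
Stage 1: 29(0−ω_c) = −53(1−ω_c)  ⇒  82ω_c = 53  ⇒  ω_c = 53/82
  ⇒ ω_c¹/ω_r¹ = 53/82
Stage 2: N_ring = 31 + 2·11 = 53
Stage 2: 31(ω_s−ω_c) = −53(ω_r−ω_c),  ω_r=0, ω_s=1
Stage 2: 31(1−ω_c) = −53(0−ω_c)  ⇒  84ω_c = 31  ⇒  ω_c = 31/84
  ⇒ ω_c²/ω_s² = 31/84
Coupling ω_s² = ω_c¹ ⇒ overall = 53/82 × 31/84 = 1643/6888

1643/6888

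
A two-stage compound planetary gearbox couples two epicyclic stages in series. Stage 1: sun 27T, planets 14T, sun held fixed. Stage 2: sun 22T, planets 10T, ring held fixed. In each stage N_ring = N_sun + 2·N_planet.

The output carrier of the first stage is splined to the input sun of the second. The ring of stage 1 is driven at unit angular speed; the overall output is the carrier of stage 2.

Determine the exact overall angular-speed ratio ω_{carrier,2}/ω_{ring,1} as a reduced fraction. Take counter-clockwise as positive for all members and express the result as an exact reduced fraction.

605/2624

Stage 1: N_ring = 27 + 2·14 = 55
Stage 1: 27(ω_s−ω_c) = −55(ω_r−ω_c),  ω_s=0, ω_r=1
Stage 1: 27(0−ω_c) = −55(1−ω_c)  ⇒  82ω_c = 55  ⇒  ω_c = 55/82
  ⇒ ω_c¹/ω_r¹ = 55/82
Stage 2: N_ring = 22 + 2·10 = 42
Stage 2: 22(ω_s−ω_c) = −42(ω_r−ω_c),  ω_r=0, ω_s=1
Stage 2: 22(1−ω_c) = −42(0−ω_c)  ⇒  64ω_c = 22  ⇒  ω_c = 11/32
  ⇒ ω_c²/ω_s² = 11/32
Coupling ω_s² = ω_c¹ ⇒ overall = 55/82 × 11/32 = 605/2624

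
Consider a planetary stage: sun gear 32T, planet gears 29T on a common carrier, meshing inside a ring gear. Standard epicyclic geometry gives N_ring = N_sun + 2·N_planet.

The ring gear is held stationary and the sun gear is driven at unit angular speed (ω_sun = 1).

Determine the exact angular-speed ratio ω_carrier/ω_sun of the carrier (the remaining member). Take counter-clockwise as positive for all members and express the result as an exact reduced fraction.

N_ring = 32 + 2·29 = 90
32(ω_s−ω_c) = −90(ω_r−ω_c),  ω_r=0, ω_s=1
32(1−ω_c) = −90(0−ω_c)  ⇒  122ω_c = 32  ⇒  ω_c = 16/61
ω_c/ω_s = 16/61

16/61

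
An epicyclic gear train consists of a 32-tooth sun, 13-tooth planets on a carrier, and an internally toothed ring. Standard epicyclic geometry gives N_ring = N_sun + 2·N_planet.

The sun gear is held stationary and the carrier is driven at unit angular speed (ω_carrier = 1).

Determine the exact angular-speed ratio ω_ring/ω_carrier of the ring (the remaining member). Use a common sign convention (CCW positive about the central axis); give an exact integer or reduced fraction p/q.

N_ring = 32 + 2·13 = 58
32(ω_s−ω_c) = −58(ω_r−ω_c),  ω_s=0, ω_c=1
ω_r = 1 − (32/58)(0−1) = 45/29
ω_r/ω_c = 45/29

45/29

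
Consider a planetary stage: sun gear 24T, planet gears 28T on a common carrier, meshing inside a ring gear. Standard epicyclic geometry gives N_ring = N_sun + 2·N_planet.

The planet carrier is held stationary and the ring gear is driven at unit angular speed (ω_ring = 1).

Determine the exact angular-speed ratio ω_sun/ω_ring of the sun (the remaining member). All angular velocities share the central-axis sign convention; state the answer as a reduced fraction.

-10/3

N_ring = 24 + 2·28 = 80
24(ω_s−ω_c) = −80(ω_r−ω_c),  ω_c=0, ω_r=1
ω_s = 0 − (80/24)(1−0) = -10/3
ω_s/ω_r = -10/3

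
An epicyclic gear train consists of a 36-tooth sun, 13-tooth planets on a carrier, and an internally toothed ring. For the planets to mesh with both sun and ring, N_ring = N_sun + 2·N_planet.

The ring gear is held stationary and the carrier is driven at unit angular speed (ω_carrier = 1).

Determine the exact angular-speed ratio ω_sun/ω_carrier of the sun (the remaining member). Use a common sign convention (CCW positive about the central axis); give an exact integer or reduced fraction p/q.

49/18

N_ring = 36 + 2·13 = 62
36(ω_s−ω_c) = −62(ω_r−ω_c),  ω_r=0, ω_c=1
ω_s = 1 − (62/36)(0−1) = 49/18
ω_s/ω_c = 49/18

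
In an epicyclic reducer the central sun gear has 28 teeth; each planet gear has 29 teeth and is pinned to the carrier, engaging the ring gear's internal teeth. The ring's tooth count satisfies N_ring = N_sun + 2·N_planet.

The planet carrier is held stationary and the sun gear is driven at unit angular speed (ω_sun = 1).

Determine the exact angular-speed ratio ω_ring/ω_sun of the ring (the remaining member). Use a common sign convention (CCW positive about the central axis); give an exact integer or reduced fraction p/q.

N_ring = 28 + 2·29 = 86
28(ω_s−ω_c) = −86(ω_r−ω_c),  ω_c=0, ω_s=1
ω_r = 0 − (28/86)(1−0) = -14/43
ω_r/ω_s = -14/43

-14/43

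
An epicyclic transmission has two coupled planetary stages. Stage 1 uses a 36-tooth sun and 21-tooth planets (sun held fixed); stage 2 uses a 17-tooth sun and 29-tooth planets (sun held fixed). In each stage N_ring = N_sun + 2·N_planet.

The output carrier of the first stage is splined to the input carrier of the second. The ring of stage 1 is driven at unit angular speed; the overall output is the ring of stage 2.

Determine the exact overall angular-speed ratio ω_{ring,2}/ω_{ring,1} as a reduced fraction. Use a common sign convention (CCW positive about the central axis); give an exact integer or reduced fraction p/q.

Stage 1: N_ring = 36 + 2·21 = 78
Stage 1: 36(ω_s−ω_c) = −78(ω_r−ω_c),  ω_s=0, ω_r=1
Stage 1: 36(0−ω_c) = −78(1−ω_c)  ⇒  114ω_c = 78  ⇒  ω_c = 13/19
  ⇒ ω_c¹/ω_r¹ = 13/19
Stage 2: N_ring = 17 + 2·29 = 75
Stage 2: 17(ω_s−ω_c) = −75(ω_r−ω_c),  ω_s=0, ω_c=1
Stage 2: ω_r = 1 − (17/75)(0−1) = 92/75
  ⇒ ω_r²/ω_c² = 92/75
Coupling ω_c² = ω_c¹ ⇒ overall = 13/19 × 92/75 = 1196/1425

1196/1425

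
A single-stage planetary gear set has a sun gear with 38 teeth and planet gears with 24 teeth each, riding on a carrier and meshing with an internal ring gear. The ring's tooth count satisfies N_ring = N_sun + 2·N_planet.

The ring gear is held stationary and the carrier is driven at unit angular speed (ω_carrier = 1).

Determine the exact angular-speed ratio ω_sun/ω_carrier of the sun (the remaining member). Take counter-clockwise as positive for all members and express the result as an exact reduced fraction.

62/19

N_ring = 38 + 2·24 = 86
38(ω_s−ω_c) = −86(ω_r−ω_c),  ω_r=0, ω_c=1
ω_s = 1 − (86/38)(0−1) = 62/19
ω_s/ω_c = 62/19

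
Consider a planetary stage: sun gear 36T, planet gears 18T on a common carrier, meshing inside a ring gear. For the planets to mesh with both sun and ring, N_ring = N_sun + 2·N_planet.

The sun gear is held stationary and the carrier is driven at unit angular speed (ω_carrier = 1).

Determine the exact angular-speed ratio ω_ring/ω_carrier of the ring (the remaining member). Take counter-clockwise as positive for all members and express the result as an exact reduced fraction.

3/2

N_ring = 36 + 2·18 = 72
36(ω_s−ω_c) = −72(ω_r−ω_c),  ω_s=0, ω_c=1
ω_r = 1 − (36/72)(0−1) = 3/2
ω_r/ω_c = 3/2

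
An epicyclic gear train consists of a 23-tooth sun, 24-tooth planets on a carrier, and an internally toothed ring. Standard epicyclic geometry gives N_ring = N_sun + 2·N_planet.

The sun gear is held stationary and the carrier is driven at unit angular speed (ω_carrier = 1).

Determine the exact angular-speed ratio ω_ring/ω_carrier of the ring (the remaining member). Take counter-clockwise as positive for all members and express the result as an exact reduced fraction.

94/71

N_ring = 23 + 2·24 = 71
23(ω_s−ω_c) = −71(ω_r−ω_c),  ω_s=0, ω_c=1
ω_r = 1 − (23/71)(0−1) = 94/71
ω_r/ω_c = 94/71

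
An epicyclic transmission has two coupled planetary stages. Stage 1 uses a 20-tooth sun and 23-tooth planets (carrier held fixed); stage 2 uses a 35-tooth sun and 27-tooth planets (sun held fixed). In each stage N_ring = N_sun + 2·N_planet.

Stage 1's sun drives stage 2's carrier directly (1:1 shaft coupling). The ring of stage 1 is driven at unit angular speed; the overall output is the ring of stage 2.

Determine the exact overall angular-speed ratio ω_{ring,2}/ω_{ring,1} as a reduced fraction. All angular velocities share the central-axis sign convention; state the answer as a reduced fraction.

Stage 1: N_ring = 20 + 2·23 = 66
Stage 1: 20(ω_s−ω_c) = −66(ω_r−ω_c),  ω_c=0, ω_r=1
Stage 1: ω_s = 0 − (66/20)(1−0) = -33/10
  ⇒ ω_s¹/ω_r¹ = -33/10
Stage 2: N_ring = 35 + 2·27 = 89
Stage 2: 35(ω_s−ω_c) = −89(ω_r−ω_c),  ω_s=0, ω_c=1
Stage 2: ω_r = 1 − (35/89)(0−1) = 124/89
  ⇒ ω_r²/ω_c² = 124/89
Coupling ω_c² = ω_s¹ ⇒ overall = -33/10 × 124/89 = -2046/445

-2046/445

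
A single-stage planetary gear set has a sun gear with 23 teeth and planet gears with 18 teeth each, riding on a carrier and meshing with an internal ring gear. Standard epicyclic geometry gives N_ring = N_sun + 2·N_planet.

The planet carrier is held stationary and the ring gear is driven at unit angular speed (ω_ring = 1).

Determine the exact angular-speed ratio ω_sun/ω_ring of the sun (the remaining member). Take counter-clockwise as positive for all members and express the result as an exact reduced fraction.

N_ring = 23 + 2·18 = 59
23(ω_s−ω_c) = −59(ω_r−ω_c),  ω_c=0, ω_r=1
ω_s = 0 − (59/23)(1−0) = -59/23
ω_s/ω_r = -59/23

-59/23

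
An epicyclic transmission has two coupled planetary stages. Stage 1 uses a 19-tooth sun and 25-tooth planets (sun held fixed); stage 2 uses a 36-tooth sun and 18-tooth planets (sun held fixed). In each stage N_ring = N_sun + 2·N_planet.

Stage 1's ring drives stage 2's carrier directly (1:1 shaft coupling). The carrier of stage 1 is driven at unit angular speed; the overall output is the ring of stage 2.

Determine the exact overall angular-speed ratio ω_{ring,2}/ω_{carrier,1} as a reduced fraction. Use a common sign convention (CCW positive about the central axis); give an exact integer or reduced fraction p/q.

44/23

Stage 1: N_ring = 19 + 2·25 = 69
Stage 1: 19(ω_s−ω_c) = −69(ω_r−ω_c),  ω_s=0, ω_c=1
Stage 1: ω_r = 1 − (19/69)(0−1) = 88/69
  ⇒ ω_r¹/ω_c¹ = 88/69
Stage 2: N_ring = 36 + 2·18 = 72
Stage 2: 36(ω_s−ω_c) = −72(ω_r−ω_c),  ω_s=0, ω_c=1
Stage 2: ω_r = 1 − (36/72)(0−1) = 3/2
  ⇒ ω_r²/ω_c² = 3/2
Coupling ω_c² = ω_r¹ ⇒ overall = 88/69 × 3/2 = 44/23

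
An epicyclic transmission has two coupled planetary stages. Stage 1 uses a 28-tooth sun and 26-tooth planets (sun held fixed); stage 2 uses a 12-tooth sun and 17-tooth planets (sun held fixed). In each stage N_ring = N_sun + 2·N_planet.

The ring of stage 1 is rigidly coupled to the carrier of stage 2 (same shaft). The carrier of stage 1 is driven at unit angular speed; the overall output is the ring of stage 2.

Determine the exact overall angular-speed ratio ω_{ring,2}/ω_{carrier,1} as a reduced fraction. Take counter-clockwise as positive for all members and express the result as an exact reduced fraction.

Stage 1: N_ring = 28 + 2·26 = 80
Stage 1: 28(ω_s−ω_c) = −80(ω_r−ω_c),  ω_s=0, ω_c=1
Stage 1: ω_r = 1 − (28/80)(0−1) = 27/20
  ⇒ ω_r¹/ω_c¹ = 27/20
Stage 2: N_ring = 12 + 2·17 = 46
Stage 2: 12(ω_s−ω_c) = −46(ω_r−ω_c),  ω_s=0, ω_c=1
Stage 2: ω_r = 1 − (12/46)(0−1) = 29/23
  ⇒ ω_r²/ω_c² = 29/23
Coupling ω_c² = ω_r¹ ⇒ overall = 27/20 × 29/23 = 783/460

783/460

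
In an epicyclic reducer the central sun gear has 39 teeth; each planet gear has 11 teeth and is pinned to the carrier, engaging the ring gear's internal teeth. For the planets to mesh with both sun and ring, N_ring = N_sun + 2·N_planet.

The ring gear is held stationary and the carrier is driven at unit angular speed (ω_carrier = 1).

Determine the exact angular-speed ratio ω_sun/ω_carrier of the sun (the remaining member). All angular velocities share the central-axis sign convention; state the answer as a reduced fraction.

100/39

N_ring = 39 + 2·11 = 61
39(ω_s−ω_c) = −61(ω_r−ω_c),  ω_r=0, ω_c=1
ω_s = 1 − (61/39)(0−1) = 100/39
ω_s/ω_c = 100/39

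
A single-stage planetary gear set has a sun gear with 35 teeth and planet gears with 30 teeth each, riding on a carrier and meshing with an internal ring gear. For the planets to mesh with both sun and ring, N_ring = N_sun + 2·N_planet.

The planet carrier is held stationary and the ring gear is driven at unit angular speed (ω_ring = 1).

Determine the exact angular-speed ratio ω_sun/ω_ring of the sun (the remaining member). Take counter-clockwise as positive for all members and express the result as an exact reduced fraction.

-19/7

N_ring = 35 + 2·30 = 95
35(ω_s−ω_c) = −95(ω_r−ω_c),  ω_c=0, ω_r=1
ω_s = 0 − (95/35)(1−0) = -19/7
ω_s/ω_r = -19/7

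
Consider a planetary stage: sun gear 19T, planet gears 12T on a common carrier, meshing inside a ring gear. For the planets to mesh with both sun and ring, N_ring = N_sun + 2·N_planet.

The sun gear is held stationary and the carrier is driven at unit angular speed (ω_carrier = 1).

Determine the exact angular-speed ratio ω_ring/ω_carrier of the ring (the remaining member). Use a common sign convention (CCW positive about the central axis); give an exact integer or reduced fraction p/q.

62/43

N_ring = 19 + 2·12 = 43
19(ω_s−ω_c) = −43(ω_r−ω_c),  ω_s=0, ω_c=1
ω_r = 1 − (19/43)(0−1) = 62/43
ω_r/ω_c = 62/43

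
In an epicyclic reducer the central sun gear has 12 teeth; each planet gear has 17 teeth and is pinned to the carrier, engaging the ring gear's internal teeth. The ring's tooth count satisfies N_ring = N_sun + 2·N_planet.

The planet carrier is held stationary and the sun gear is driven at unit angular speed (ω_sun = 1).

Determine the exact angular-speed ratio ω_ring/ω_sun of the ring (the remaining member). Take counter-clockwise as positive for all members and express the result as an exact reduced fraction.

N_ring = 12 + 2·17 = 46
12(ω_s−ω_c) = −46(ω_r−ω_c),  ω_c=0, ω_s=1
ω_r = 0 − (12/46)(1−0) = -6/23
ω_r/ω_s = -6/23

-6/23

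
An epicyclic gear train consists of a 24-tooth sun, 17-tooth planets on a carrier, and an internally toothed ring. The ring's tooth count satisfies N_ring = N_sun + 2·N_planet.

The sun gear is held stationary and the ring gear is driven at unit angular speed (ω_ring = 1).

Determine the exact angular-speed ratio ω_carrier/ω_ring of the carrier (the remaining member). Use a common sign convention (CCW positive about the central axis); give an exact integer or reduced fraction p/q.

29/41

N_ring = 24 + 2·17 = 58
24(ω_s−ω_c) = −58(ω_r−ω_c),  ω_s=0, ω_r=1
24(0−ω_c) = −58(1−ω_c)  ⇒  82ω_c = 58  ⇒  ω_c = 29/41
ω_c/ω_r = 29/41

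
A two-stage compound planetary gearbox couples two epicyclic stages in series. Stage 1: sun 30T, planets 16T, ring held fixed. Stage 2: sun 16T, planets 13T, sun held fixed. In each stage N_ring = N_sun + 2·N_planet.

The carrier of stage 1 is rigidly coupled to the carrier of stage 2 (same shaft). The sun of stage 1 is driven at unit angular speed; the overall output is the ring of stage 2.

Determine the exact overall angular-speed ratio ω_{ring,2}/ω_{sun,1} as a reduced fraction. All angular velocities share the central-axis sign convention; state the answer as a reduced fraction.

Stage 1: N_ring = 30 + 2·16 = 62
Stage 1: 30(ω_s−ω_c) = −62(ω_r−ω_c),  ω_r=0, ω_s=1
Stage 1: 30(1−ω_c) = −62(0−ω_c)  ⇒  92ω_c = 30  ⇒  ω_c = 15/46
  ⇒ ω_c¹/ω_s¹ = 15/46
Stage 2: N_ring = 16 + 2·13 = 42
Stage 2: 16(ω_s−ω_c) = −42(ω_r−ω_c),  ω_s=0, ω_c=1
Stage 2: ω_r = 1 − (16/42)(0−1) = 29/21
  ⇒ ω_r²/ω_c² = 29/21
Coupling ω_c² = ω_c¹ ⇒ overall = 15/46 × 29/21 = 145/322

145/322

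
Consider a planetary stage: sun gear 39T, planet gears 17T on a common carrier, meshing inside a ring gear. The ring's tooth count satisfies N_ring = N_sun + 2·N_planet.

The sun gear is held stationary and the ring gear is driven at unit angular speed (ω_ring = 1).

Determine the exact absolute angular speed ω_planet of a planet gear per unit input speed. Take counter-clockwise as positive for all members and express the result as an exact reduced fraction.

73/34

N_ring = 39 + 2·17 = 73
39(ω_s−ω_c) = −73(ω_r−ω_c),  ω_s=0, ω_r=1
39(0−ω_c) = −73(1−ω_c)  ⇒  112ω_c = 73  ⇒  ω_c = 73/112
sun–planet: 39·(0−73/112) = −17·(ω_p−ω_c)  ⇒  ω_p−ω_c = −(39/17)·(-73/112) = 2847/1904
ω_p = 73/112 + 2847/1904 = 73/34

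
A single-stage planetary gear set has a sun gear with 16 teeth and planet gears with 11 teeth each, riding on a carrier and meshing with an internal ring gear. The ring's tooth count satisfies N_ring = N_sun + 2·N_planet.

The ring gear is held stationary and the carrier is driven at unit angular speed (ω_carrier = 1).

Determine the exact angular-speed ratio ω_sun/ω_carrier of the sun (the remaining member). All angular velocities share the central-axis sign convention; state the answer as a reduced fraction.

27/8

N_ring = 16 + 2·11 = 38
16(ω_s−ω_c) = −38(ω_r−ω_c),  ω_r=0, ω_c=1
ω_s = 1 − (38/16)(0−1) = 27/8
ω_s/ω_c = 27/8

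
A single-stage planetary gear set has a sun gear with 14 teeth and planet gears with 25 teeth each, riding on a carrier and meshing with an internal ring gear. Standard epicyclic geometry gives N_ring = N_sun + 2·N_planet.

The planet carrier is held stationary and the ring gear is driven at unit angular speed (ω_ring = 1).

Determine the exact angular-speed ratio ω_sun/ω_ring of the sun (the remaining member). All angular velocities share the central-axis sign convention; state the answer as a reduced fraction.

-32/7

N_ring = 14 + 2·25 = 64
14(ω_s−ω_c) = −64(ω_r−ω_c),  ω_c=0, ω_r=1
ω_s = 0 − (64/14)(1−0) = -32/7
ω_s/ω_r = -32/7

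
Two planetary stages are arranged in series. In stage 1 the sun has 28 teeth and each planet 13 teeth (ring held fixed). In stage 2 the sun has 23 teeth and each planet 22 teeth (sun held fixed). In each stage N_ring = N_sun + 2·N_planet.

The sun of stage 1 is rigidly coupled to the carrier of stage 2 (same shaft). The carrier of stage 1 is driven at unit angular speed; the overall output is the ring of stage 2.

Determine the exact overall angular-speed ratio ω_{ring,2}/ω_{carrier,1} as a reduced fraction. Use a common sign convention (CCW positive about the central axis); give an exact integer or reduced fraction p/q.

Stage 1: N_ring = 28 + 2·13 = 54
Stage 1: 28(ω_s−ω_c) = −54(ω_r−ω_c),  ω_r=0, ω_c=1
Stage 1: ω_s = 1 − (54/28)(0−1) = 41/14
  ⇒ ω_s¹/ω_c¹ = 41/14
Stage 2: N_ring = 23 + 2·22 = 67
Stage 2: 23(ω_s−ω_c) = −67(ω_r−ω_c),  ω_s=0, ω_c=1
Stage 2: ω_r = 1 − (23/67)(0−1) = 90/67
  ⇒ ω_r²/ω_c² = 90/67
Coupling ω_c² = ω_s¹ ⇒ overall = 41/14 × 90/67 = 1845/469

1845/469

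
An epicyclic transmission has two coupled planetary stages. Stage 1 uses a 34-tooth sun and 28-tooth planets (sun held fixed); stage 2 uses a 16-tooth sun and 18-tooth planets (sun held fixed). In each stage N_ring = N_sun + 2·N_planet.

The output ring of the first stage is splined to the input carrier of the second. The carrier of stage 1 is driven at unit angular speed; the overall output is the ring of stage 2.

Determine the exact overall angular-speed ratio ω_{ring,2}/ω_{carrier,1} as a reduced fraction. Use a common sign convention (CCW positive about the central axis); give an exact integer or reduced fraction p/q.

Stage 1: N_ring = 34 + 2·28 = 90
Stage 1: 34(ω_s−ω_c) = −90(ω_r−ω_c),  ω_s=0, ω_c=1
Stage 1: ω_r = 1 − (34/90)(0−1) = 62/45
  ⇒ ω_r¹/ω_c¹ = 62/45
Stage 2: N_ring = 16 + 2·18 = 52
Stage 2: 16(ω_s−ω_c) = −52(ω_r−ω_c),  ω_s=0, ω_c=1
Stage 2: ω_r = 1 − (16/52)(0−1) = 17/13
  ⇒ ω_r²/ω_c² = 17/13
Coupling ω_c² = ω_r¹ ⇒ overall = 62/45 × 17/13 = 1054/585

1054/585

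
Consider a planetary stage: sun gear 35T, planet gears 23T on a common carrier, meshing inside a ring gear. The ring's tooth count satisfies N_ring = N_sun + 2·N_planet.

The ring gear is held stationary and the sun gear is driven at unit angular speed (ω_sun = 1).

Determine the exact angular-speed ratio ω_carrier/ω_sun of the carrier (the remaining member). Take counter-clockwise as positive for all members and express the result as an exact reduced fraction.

N_ring = 35 + 2·23 = 81
35(ω_s−ω_c) = −81(ω_r−ω_c),  ω_r=0, ω_s=1
35(1−ω_c) = −81(0−ω_c)  ⇒  116ω_c = 35  ⇒  ω_c = 35/116
ω_c/ω_s = 35/116

35/116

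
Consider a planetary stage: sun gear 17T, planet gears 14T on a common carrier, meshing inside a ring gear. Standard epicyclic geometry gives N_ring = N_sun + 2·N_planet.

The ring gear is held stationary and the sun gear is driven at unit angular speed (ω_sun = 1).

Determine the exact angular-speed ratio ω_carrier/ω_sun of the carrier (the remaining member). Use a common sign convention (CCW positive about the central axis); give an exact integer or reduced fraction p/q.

17/62

N_ring = 17 + 2·14 = 45
17(ω_s−ω_c) = −45(ω_r−ω_c),  ω_r=0, ω_s=1
17(1−ω_c) = −45(0−ω_c)  ⇒  62ω_c = 17  ⇒  ω_c = 17/62
ω_c/ω_s = 17/62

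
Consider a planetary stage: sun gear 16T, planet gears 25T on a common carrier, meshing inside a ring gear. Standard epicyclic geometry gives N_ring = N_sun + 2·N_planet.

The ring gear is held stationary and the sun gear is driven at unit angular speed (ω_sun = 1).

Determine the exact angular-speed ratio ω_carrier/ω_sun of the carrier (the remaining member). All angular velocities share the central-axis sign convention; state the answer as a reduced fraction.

8/41

N_ring = 16 + 2·25 = 66
16(ω_s−ω_c) = −66(ω_r−ω_c),  ω_r=0, ω_s=1
16(1−ω_c) = −66(0−ω_c)  ⇒  82ω_c = 16  ⇒  ω_c = 8/41
ω_c/ω_s = 8/41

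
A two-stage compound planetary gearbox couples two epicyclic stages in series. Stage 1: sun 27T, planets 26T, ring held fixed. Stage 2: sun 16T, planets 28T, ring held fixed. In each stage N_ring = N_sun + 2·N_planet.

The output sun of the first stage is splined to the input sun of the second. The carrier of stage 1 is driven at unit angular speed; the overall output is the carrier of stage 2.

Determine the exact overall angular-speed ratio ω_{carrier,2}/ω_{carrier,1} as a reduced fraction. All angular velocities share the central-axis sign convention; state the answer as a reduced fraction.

Stage 1: N_ring = 27 + 2·26 = 79
Stage 1: 27(ω_s−ω_c) = −79(ω_r−ω_c),  ω_r=0, ω_c=1
Stage 1: ω_s = 1 − (79/27)(0−1) = 106/27
  ⇒ ω_s¹/ω_c¹ = 106/27
Stage 2: N_ring = 16 + 2·28 = 72
Stage 2: 16(ω_s−ω_c) = −72(ω_r−ω_c),  ω_r=0, ω_s=1
Stage 2: 16(1−ω_c) = −72(0−ω_c)  ⇒  88ω_c = 16  ⇒  ω_c = 2/11
  ⇒ ω_c²/ω_s² = 2/11
Coupling ω_s² = ω_s¹ ⇒ overall = 106/27 × 2/11 = 212/297

212/297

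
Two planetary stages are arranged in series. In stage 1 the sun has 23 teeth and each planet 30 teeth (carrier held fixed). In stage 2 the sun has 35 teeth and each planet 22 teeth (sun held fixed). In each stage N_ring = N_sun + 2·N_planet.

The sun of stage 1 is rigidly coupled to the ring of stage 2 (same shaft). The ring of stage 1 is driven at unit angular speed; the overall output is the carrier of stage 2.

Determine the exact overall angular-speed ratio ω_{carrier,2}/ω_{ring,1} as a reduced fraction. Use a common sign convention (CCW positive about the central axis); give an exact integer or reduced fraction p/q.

-6557/2622

Stage 1: N_ring = 23 + 2·30 = 83
Stage 1: 23(ω_s−ω_c) = −83(ω_r−ω_c),  ω_c=0, ω_r=1
Stage 1: ω_s = 0 − (83/23)(1−0) = -83/23
  ⇒ ω_s¹/ω_r¹ = -83/23
Stage 2: N_ring = 35 + 2·22 = 79
Stage 2: 35(ω_s−ω_c) = −79(ω_r−ω_c),  ω_s=0, ω_r=1
Stage 2: 35(0−ω_c) = −79(1−ω_c)  ⇒  114ω_c = 79  ⇒  ω_c = 79/114
  ⇒ ω_c²/ω_r² = 79/114
Coupling ω_r² = ω_s¹ ⇒ overall = -83/23 × 79/114 = -6557/2622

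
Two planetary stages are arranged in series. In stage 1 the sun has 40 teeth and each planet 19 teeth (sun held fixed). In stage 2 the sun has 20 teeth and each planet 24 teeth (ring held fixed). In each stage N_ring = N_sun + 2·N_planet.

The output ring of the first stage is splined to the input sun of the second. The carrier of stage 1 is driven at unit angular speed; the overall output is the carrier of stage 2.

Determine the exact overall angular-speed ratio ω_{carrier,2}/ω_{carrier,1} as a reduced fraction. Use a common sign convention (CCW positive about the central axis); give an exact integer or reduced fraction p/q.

Stage 1: N_ring = 40 + 2·19 = 78
Stage 1: 40(ω_s−ω_c) = −78(ω_r−ω_c),  ω_s=0, ω_c=1
Stage 1: ω_r = 1 − (40/78)(0−1) = 59/39
  ⇒ ω_r¹/ω_c¹ = 59/39
Stage 2: N_ring = 20 + 2·24 = 68
Stage 2: 20(ω_s−ω_c) = −68(ω_r−ω_c),  ω_r=0, ω_s=1
Stage 2: 20(1−ω_c) = −68(0−ω_c)  ⇒  88ω_c = 20  ⇒  ω_c = 5/22
  ⇒ ω_c²/ω_s² = 5/22
Coupling ω_s² = ω_r¹ ⇒ overall = 59/39 × 5/22 = 295/858

295/858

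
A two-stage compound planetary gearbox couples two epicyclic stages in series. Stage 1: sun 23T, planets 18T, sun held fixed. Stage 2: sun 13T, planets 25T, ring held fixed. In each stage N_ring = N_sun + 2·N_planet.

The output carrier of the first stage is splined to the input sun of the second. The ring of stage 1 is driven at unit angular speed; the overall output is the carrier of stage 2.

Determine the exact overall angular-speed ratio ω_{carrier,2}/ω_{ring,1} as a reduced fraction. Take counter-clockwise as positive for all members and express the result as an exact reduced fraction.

Stage 1: N_ring = 23 + 2·18 = 59
Stage 1: 23(ω_s−ω_c) = −59(ω_r−ω_c),  ω_s=0, ω_r=1
Stage 1: 23(0−ω_c) = −59(1−ω_c)  ⇒  82ω_c = 59  ⇒  ω_c = 59/82
  ⇒ ω_c¹/ω_r¹ = 59/82
Stage 2: N_ring = 13 + 2·25 = 63
Stage 2: 13(ω_s−ω_c) = −63(ω_r−ω_c),  ω_r=0, ω_s=1
Stage 2: 13(1−ω_c) = −63(0−ω_c)  ⇒  76ω_c = 13  ⇒  ω_c = 13/76
  ⇒ ω_c²/ω_s² = 13/76
Coupling ω_s² = ω_c¹ ⇒ overall = 59/82 × 13/76 = 767/6232

767/6232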